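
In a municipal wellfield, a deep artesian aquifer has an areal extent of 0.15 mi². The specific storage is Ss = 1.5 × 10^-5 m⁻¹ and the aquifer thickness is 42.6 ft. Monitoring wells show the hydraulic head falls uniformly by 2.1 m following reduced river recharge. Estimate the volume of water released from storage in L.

ΔV ≈ 1.59 × 10^5 L

b = 42.6 ft = 12.98 m
S = Ss × b = 1.5 × 10^-5 m⁻¹ × 12.98 m = 1.948 × 10^-4
A = 0.15 mi² = 3.885 × 10^5 m²
ΔV = S × A × Δh = 1.948 × 10^-4 × 3.885 × 10^5 m² × 2.1 m = 158.9 m³
ΔV = 158.9 m³ = 1.589 × 10^5 L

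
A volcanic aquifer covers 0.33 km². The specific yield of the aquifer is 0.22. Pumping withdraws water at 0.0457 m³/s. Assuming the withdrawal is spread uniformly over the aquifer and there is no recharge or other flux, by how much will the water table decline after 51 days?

A = 0.33 km² = 3.3 × 10^5 m²
Q = 0.0457 m³/s = 3948 m³/d
ΔV = Q × t = 3948 m³/d × 51 d = 2.014 × 10^5 m³
Δh = ΔV / (Sy × A) = 2.014 × 10^5 / (0.22 × 3.3 × 10^5) = 2.774 m

Δh ≈ 2.77 m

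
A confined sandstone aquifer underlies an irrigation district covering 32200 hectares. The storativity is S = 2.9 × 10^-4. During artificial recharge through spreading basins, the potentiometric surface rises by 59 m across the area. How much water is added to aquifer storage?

ΔV ≈ 5.51 × 10^6 m³

A = 32200 hectares = 3.22 × 10^8 m²
ΔV = S × A × Δh = 2.9 × 10^-4 × 3.22 × 10^8 m² × 59 m = 5.509 × 10^6 m³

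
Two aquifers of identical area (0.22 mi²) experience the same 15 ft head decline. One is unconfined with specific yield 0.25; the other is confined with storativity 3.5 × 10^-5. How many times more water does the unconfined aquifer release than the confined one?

A = 0.22 mi² = 5.698 × 10^5 m²
Δh = 15 ft = 4.572 m
Unconfined: ΔV_u = Sy × A × Δh = 0.25 × 5.698 × 10^5 × 4.572 = 6.513 × 10^5 m³
Confined: ΔV_c = S × A × Δh = 3.5 × 10^-5 × 5.698 × 10^5 × 4.572 = 91.18 m³
Ratio = ΔV_u / ΔV_c = Sy / S = 0.25 / 3.5 × 10^-5 = 7143

ΔV_u / ΔV_c ≈ 7140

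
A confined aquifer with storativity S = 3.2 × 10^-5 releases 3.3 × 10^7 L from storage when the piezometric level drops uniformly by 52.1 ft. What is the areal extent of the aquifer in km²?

Δh = 52.1 ft = 15.88 m
ΔV = 3.3 × 10^7 L = 33000 m³
A = ΔV / (S × Δh) = 33000 / (3.2 × 10^-5 × 15.88) = 6.494 × 10^7 m²
A = 6.494 × 10^7 m² = 64.94 km²

A ≈ 64.9 km²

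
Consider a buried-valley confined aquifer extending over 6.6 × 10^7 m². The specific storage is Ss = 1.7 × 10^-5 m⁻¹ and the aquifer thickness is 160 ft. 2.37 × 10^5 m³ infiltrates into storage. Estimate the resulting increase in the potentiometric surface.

Δh ≈ 4.33 m

b = 160 ft = 48.77 m
S = Ss × b = 1.7 × 10^-5 m⁻¹ × 48.77 m = 8.291 × 10^-4
Δh = ΔV / (S × A) = 2.37 × 10^5 m³ / (8.291 × 10^-4 × 6.6 × 10^7 m²) = 4.331 m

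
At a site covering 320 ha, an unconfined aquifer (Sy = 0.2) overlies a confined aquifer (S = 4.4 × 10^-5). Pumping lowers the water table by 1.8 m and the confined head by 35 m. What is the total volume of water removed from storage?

A = 320 ha = 3.2 × 10^6 m²
Unconfined: ΔV_u = Sy × A × Δh_u = 0.2 × 3.2 × 10^6 × 1.8 = 1.152 × 10^6 m³
Confined: ΔV_c = S × A × Δh_c = 4.4 × 10^-5 × 3.2 × 10^6 × 35 = 4928 m³
Total ΔV = 1.152 × 10^6 + 4928 = 1.157 × 10^6 m³

ΔV ≈ 1.16 × 10^6 m³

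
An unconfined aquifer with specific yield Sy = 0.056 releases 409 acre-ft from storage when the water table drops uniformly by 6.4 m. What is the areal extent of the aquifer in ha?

A ≈ 141 ha

ΔV = 409 acre-ft = 5.045 × 10^5 m³
A = ΔV / (Sy × Δh) = 5.045 × 10^5 / (0.056 × 6.4) = 1.408 × 10^6 m²
A = 1.408 × 10^6 m² = 140.8 ha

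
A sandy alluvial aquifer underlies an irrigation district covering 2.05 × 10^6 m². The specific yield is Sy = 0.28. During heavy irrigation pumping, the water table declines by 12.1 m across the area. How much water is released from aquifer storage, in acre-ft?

ΔV = Sy × A × Δh = 0.28 × 2.05 × 10^6 m² × 12.1 m = 6.945 × 10^6 m³
ΔV = 6.945 × 10^6 m³ = 5631 acre-ft

ΔV ≈ 5630 acre-ft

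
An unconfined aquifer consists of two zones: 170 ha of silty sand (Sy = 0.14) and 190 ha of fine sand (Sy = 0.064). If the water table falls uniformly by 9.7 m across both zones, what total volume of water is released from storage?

ΔV ≈ 3.49 × 10^6 m³

A₁ = 170 ha = 1.7 × 10^6 m²; A₂ = 190 ha = 1.9 × 10^6 m²
ΔV₁ = 0.14 × 1.7 × 10^6 × 9.7 = 2.309 × 10^6 m³
ΔV₂ = 0.064 × 1.9 × 10^6 × 9.7 = 1.18 × 10^6 m³
ΔV = ΔV₁ + ΔV₂ = 3.488 × 10^6 m³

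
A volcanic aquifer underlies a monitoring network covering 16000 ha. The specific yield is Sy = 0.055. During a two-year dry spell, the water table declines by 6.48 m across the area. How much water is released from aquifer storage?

ΔV ≈ 5.7 × 10^7 m³

A = 16000 ha = 1.6 × 10^8 m²
ΔV = Sy × A × Δh = 0.055 × 1.6 × 10^8 m² × 6.48 m = 5.702 × 10^7 m³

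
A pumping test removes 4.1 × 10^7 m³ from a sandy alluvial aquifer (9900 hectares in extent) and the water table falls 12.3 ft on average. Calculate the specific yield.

Sy ≈ 0.11

A = 9900 hectares = 9.9 × 10^7 m²
Δh = 12.3 ft = 3.749 m
Sy = ΔV / (A × Δh) = 4.1 × 10^7 m³ / (9.9 × 10^7 m² × 3.749 m) = 0.1105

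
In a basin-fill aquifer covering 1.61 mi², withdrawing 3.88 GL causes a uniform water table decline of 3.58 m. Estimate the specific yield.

Sy ≈ 0.26

A = 1.61 mi² = 4.17 × 10^6 m²
ΔV = 3.88 GL = 3.88 × 10^6 m³
Sy = ΔV / (A × Δh) = 3.88 × 10^6 m³ / (4.17 × 10^6 m² × 3.58 m) = 0.2599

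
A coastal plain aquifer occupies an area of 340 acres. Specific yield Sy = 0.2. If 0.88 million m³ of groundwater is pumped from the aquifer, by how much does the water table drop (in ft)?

Δh ≈ 10.5 ft

A = 340 acres = 1.376 × 10^6 m²
ΔV = 0.88 million m³ = 8.8 × 10^5 m³
Δh = ΔV / (Sy × A) = 8.8 × 10^5 m³ / (0.2 × 1.376 × 10^6 m²) = 3.198 m
Δh = 3.198 m = 10.49 ft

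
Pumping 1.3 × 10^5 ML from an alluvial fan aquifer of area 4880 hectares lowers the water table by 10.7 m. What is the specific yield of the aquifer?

A = 4880 hectares = 4.88 × 10^7 m²
ΔV = 1.3 × 10^5 ML = 1.3 × 10^8 m³
Sy = ΔV / (A × Δh) = 1.3 × 10^8 m³ / (4.88 × 10^7 m² × 10.7 m) = 0.249

Sy ≈ 0.25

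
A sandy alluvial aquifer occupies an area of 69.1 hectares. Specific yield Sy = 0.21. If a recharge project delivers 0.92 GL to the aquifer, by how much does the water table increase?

A = 69.1 hectares = 6.91 × 10^5 m²
ΔV = 0.92 GL = 9.2 × 10^5 m³
Δh = ΔV / (Sy × A) = 9.2 × 10^5 m³ / (0.21 × 6.91 × 10^5 m²) = 6.34 m

Δh ≈ 6.34 m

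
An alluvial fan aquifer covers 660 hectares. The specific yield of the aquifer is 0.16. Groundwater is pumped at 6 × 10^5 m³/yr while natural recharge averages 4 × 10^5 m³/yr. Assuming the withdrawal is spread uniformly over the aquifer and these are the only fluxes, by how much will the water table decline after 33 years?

A = 660 hectares = 6.6 × 10^6 m²
Net abstraction = 6 × 10^5 − 4 × 10^5 = 2 × 10^5 m³/yr
Q_net = 2 × 10^5 m³/yr = 547.9 m³/d
t = 33 years = 12040 d
ΔV = Q × t = 547.9 m³/d × 12040 d = 6.6 × 10^6 m³
Δh = ΔV / (Sy × A) = 6.6 × 10^6 / (0.16 × 6.6 × 10^6) = 6.25 m

Δh ≈ 6.25 m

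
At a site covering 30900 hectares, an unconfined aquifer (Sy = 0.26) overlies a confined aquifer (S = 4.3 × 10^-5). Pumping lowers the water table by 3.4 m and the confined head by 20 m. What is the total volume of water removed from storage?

ΔV ≈ 2.73 × 10^8 m³

A = 30900 hectares = 3.09 × 10^8 m²
Unconfined: ΔV_u = Sy × A × Δh_u = 0.26 × 3.09 × 10^8 × 3.4 = 2.732 × 10^8 m³
Confined: ΔV_c = S × A × Δh_c = 4.3 × 10^-5 × 3.09 × 10^8 × 20 = 2.657 × 10^5 m³
Total ΔV = 2.732 × 10^8 + 2.657 × 10^5 = 2.734 × 10^8 m³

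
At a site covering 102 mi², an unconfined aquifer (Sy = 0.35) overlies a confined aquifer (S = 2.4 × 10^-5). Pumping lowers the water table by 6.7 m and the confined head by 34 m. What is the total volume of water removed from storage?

ΔV ≈ 6.2 × 10^8 m³

A = 102 mi² = 2.642 × 10^8 m²
Unconfined: ΔV_u = Sy × A × Δh_u = 0.35 × 2.642 × 10^8 × 6.7 = 6.195 × 10^8 m³
Confined: ΔV_c = S × A × Δh_c = 2.4 × 10^-5 × 2.642 × 10^8 × 34 = 2.156 × 10^5 m³
Total ΔV = 6.195 × 10^8 + 2.156 × 10^5 = 6.197 × 10^8 m³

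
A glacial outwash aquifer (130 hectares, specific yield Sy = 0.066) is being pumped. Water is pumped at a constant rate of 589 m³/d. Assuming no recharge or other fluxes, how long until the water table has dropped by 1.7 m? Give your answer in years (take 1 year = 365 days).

t ≈ 0.678 years

A = 130 hectares = 1.3 × 10^6 m²
ΔV = Sy × A × Δh = 0.066 × 1.3 × 10^6 × 1.7 = 1.459 × 10^5 m³
t = ΔV / Q = 1.459 × 10^5 m³ / 589 m³/d = 247.6 d
t = 247.6 d ≈ 0.6785 years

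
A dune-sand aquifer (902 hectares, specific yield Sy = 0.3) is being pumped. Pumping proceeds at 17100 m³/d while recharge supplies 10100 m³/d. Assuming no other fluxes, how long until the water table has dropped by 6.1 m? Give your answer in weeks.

A = 902 hectares = 9.02 × 10^6 m²
ΔV = Sy × A × Δh = 0.3 × 9.02 × 10^6 × 6.1 = 1.651 × 10^7 m³
Net withdrawal = 17100 − 10100 = 7000 m³/d
t = ΔV / Q = 1.651 × 10^7 m³ / 7000 m³/d = 2358 d
t = 2358 d ≈ 336.9 weeks

t ≈ 337 weeks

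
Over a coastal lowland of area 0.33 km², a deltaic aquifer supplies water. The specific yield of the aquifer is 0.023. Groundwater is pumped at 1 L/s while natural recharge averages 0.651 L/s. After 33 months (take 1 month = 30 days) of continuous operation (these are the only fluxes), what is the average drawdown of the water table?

A = 0.33 km² = 3.3 × 10^5 m²
Net abstraction = 1 − 0.651 = 0.349 L/s
Q_net = 0.349 L/s = 30.15 m³/d
t = 33 months = 990 d
ΔV = Q × t = 30.15 m³/d × 990 d = 29850 m³
Δh = ΔV / (Sy × A) = 29850 / (0.023 × 3.3 × 10^5) = 3.933 m

Δh ≈ 3.93 m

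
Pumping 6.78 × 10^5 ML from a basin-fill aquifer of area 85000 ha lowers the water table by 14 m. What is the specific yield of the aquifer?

Sy ≈ 0.057

A = 85000 ha = 8.5 × 10^8 m²
ΔV = 6.78 × 10^5 ML = 6.78 × 10^8 m³
Sy = ΔV / (A × Δh) = 6.78 × 10^8 m³ / (8.5 × 10^8 m² × 14 m) = 0.05697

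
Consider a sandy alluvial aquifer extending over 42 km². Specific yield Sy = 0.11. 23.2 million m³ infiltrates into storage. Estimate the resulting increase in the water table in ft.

A = 42 km² = 4.2 × 10^7 m²
ΔV = 23.2 million m³ = 2.32 × 10^7 m³
Δh = ΔV / (Sy × A) = 2.32 × 10^7 m³ / (0.11 × 4.2 × 10^7 m²) = 5.022 m
Δh = 5.022 m = 16.48 ft

Δh ≈ 16.5 ft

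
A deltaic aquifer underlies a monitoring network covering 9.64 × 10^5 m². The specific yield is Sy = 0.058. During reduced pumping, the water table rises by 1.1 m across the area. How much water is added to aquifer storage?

ΔV ≈ 61500 m³

ΔV = Sy × A × Δh = 0.058 × 9.64 × 10^5 m² × 1.1 m = 61500 m³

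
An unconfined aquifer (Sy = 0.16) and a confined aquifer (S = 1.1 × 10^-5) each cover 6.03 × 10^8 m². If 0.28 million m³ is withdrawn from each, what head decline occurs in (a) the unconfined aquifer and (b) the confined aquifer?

Δh_u ≈ 0.0029 m; Δh_c ≈ 42.2 m

ΔV = 0.28 million m³ = 2.8 × 10^5 m³
Unconfined: Δh_u = ΔV/(Sy·A) = 2.8 × 10^5/(0.16 × 6.03 × 10^8) = 0.002902 m
Confined: Δh_c = ΔV/(S·A) = 2.8 × 10^5/(1.1 × 10^-5 × 6.03 × 10^8) = 42.21 m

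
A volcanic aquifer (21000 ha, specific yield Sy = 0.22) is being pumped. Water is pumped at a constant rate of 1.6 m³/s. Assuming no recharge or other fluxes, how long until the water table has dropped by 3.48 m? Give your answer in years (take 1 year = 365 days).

A = 21000 ha = 2.1 × 10^8 m²
ΔV = Sy × A × Δh = 0.22 × 2.1 × 10^8 × 3.48 = 1.608 × 10^8 m³
Q = 1.6 m³/s = 1.382 × 10^5 m³/d
t = ΔV / Q = 1.608 × 10^8 m³ / 1.382 × 10^5 m³/d = 1163 d
t = 1163 d ≈ 3.186 years

t ≈ 3.19 years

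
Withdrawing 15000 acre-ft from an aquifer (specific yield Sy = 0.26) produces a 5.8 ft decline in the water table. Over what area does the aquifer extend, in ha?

Δh = 5.8 ft = 1.768 m
ΔV = 15000 acre-ft = 1.85 × 10^7 m³
A = ΔV / (Sy × Δh) = 1.85 × 10^7 / (0.26 × 1.768) = 4.025 × 10^7 m²
A = 4.025 × 10^7 m² = 4025 ha

A ≈ 4030 ha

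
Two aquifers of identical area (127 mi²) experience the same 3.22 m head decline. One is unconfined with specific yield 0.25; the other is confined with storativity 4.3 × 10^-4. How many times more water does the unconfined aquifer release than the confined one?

A = 127 mi² = 3.289 × 10^8 m²
Unconfined: ΔV_u = Sy × A × Δh = 0.25 × 3.289 × 10^8 × 3.22 = 2.648 × 10^8 m³
Confined: ΔV_c = S × A × Δh = 4.3 × 10^-4 × 3.289 × 10^8 × 3.22 = 4.554 × 10^5 m³
Ratio = ΔV_u / ΔV_c = Sy / S = 0.25 / 4.3 × 10^-4 = 581.4

ΔV_u / ΔV_c ≈ 581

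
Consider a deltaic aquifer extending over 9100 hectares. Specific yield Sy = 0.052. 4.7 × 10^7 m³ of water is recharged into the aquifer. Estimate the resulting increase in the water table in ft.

A = 9100 hectares = 9.1 × 10^7 m²
Δh = ΔV / (Sy × A) = 4.7 × 10^7 m³ / (0.052 × 9.1 × 10^7 m²) = 9.932 m
Δh = 9.932 m = 32.59 ft

Δh ≈ 32.6 ft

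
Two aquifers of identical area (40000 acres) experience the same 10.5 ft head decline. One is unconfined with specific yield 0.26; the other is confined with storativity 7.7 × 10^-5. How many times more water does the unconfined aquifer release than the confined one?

ΔV_u / ΔV_c ≈ 3380

A = 40000 acres = 1.619 × 10^8 m²
Δh = 10.5 ft = 3.2 m
Unconfined: ΔV_u = Sy × A × Δh = 0.26 × 1.619 × 10^8 × 3.2 = 1.347 × 10^8 m³
Confined: ΔV_c = S × A × Δh = 7.7 × 10^-5 × 1.619 × 10^8 × 3.2 = 39890 m³
Ratio = ΔV_u / ΔV_c = Sy / S = 0.26 / 7.7 × 10^-5 = 3377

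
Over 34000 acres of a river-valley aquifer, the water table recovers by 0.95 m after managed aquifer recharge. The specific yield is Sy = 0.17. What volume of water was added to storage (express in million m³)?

A = 34000 acres = 1.376 × 10^8 m²
ΔV = Sy × A × Δh = 0.17 × 1.376 × 10^8 m² × 0.95 m = 2.222 × 10^7 m³
ΔV = 2.222 × 10^7 m³ = 22.22 million m³

ΔV ≈ 22.2 million m³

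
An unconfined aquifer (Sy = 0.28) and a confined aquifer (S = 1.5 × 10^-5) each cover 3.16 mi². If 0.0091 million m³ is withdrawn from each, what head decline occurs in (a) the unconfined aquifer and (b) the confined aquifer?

Δh_u ≈ 0.00397 m; Δh_c ≈ 74.1 m

A = 3.16 mi² = 8.184 × 10^6 m²
ΔV = 0.0091 million m³ = 9100 m³
Unconfined: Δh_u = ΔV/(Sy·A) = 9100/(0.28 × 8.184 × 10^6) = 0.003971 m
Confined: Δh_c = ΔV/(S·A) = 9100/(1.5 × 10^-5 × 8.184 × 10^6) = 74.13 m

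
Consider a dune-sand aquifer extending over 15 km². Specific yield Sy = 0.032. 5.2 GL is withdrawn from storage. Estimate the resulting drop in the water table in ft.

A = 15 km² = 1.5 × 10^7 m²
ΔV = 5.2 GL = 5.2 × 10^6 m³
Δh = ΔV / (Sy × A) = 5.2 × 10^6 m³ / (0.032 × 1.5 × 10^7 m²) = 10.83 m
Δh = 10.83 m = 35.54 ft

Δh ≈ 35.5 ft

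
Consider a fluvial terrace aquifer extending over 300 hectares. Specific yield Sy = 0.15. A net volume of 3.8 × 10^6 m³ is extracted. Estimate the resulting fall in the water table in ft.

A = 300 hectares = 3 × 10^6 m²
Δh = ΔV / (Sy × A) = 3.8 × 10^6 m³ / (0.15 × 3 × 10^6 m²) = 8.444 m
Δh = 8.444 m = 27.7 ft

Δh ≈ 27.7 ft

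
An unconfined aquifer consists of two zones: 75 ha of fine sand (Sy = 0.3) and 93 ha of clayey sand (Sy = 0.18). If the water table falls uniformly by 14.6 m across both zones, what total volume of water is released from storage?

ΔV ≈ 5.73 × 10^6 m³

A₁ = 75 ha = 7.5 × 10^5 m²; A₂ = 93 ha = 9.3 × 10^5 m²
ΔV₁ = 0.3 × 7.5 × 10^5 × 14.6 = 3.285 × 10^6 m³
ΔV₂ = 0.18 × 9.3 × 10^5 × 14.6 = 2.444 × 10^6 m³
ΔV = ΔV₁ + ΔV₂ = 5.729 × 10^6 m³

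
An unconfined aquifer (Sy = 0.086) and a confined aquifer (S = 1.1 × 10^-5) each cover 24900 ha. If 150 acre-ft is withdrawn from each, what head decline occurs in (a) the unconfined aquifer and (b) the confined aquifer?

A = 24900 ha = 2.49 × 10^8 m²
ΔV = 150 acre-ft = 1.85 × 10^5 m³
Unconfined: Δh_u = ΔV/(Sy·A) = 1.85 × 10^5/(0.086 × 2.49 × 10^8) = 0.00864 m
Confined: Δh_c = ΔV/(S·A) = 1.85 × 10^5/(1.1 × 10^-5 × 2.49 × 10^8) = 67.55 m

Δh_u ≈ 0.00864 m; Δh_c ≈ 67.6 m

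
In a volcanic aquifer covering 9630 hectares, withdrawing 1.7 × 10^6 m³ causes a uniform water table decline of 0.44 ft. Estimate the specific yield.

A = 9630 hectares = 9.63 × 10^7 m²
Δh = 0.44 ft = 0.1341 m
Sy = ΔV / (A × Δh) = 1.7 × 10^6 m³ / (9.63 × 10^7 m² × 0.1341 m) = 0.1316

Sy ≈ 0.13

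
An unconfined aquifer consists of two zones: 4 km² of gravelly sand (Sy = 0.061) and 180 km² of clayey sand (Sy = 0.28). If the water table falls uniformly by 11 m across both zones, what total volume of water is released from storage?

A₁ = 4 km² = 4 × 10^6 m²; A₂ = 180 km² = 1.8 × 10^8 m²
ΔV₁ = 0.061 × 4 × 10^6 × 11 = 2.684 × 10^6 m³
ΔV₂ = 0.28 × 1.8 × 10^8 × 11 = 5.544 × 10^8 m³
ΔV = ΔV₁ + ΔV₂ = 5.571 × 10^8 m³

ΔV ≈ 5.57 × 10^8 m³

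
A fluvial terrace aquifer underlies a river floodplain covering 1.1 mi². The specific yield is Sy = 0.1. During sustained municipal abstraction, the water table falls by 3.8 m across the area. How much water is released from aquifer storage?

A = 1.1 mi² = 2.849 × 10^6 m²
ΔV = Sy × A × Δh = 0.1 × 2.849 × 10^6 m² × 3.8 m = 1.083 × 10^6 m³

ΔV ≈ 1.08 × 10^6 m³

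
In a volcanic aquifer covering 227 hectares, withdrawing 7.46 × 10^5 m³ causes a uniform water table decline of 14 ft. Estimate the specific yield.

Sy ≈ 0.077

A = 227 hectares = 2.27 × 10^6 m²
Δh = 14 ft = 4.267 m
Sy = ΔV / (A × Δh) = 7.46 × 10^5 m³ / (2.27 × 10^6 m² × 4.267 m) = 0.07701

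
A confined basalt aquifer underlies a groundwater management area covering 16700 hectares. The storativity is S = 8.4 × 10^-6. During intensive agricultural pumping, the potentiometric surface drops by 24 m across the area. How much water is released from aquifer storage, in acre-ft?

A = 16700 hectares = 1.67 × 10^8 m²
ΔV = S × A × Δh = 8.4 × 10^-6 × 1.67 × 10^8 m² × 24 m = 33670 m³
ΔV = 33670 m³ = 27.29 acre-ft

ΔV ≈ 27.3 acre-ft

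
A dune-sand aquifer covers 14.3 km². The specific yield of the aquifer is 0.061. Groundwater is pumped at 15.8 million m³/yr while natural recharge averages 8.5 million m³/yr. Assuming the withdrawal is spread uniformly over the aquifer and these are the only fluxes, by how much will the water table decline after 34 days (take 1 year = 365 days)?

A = 14.3 km² = 1.43 × 10^7 m²
Net abstraction = 15.8 − 8.5 = 7.3 million m³/yr
Q_net = 7.3 million m³/yr = 20000 m³/d
ΔV = Q × t = 20000 m³/d × 34 d = 6.8 × 10^5 m³
Δh = ΔV / (Sy × A) = 6.8 × 10^5 / (0.061 × 1.43 × 10^7) = 0.7795 m

Δh ≈ 0.78 m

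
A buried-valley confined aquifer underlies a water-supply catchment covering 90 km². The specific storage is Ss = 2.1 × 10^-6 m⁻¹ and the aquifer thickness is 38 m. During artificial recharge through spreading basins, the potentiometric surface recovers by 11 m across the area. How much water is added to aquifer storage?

ΔV ≈ 79000 m³

S = Ss × b = 2.1 × 10^-6 m⁻¹ × 38 m = 7.98 × 10^-5
A = 90 km² = 9 × 10^7 m²
ΔV = S × A × Δh = 7.98 × 10^-5 × 9 × 10^7 m² × 11 m = 79000 m³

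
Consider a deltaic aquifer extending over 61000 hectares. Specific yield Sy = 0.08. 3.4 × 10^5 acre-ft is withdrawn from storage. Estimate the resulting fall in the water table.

A = 61000 hectares = 6.1 × 10^8 m²
ΔV = 3.4 × 10^5 acre-ft = 4.194 × 10^8 m³
Δh = ΔV / (Sy × A) = 4.194 × 10^8 m³ / (0.08 × 6.1 × 10^8 m²) = 8.594 m

Δh ≈ 8.59 m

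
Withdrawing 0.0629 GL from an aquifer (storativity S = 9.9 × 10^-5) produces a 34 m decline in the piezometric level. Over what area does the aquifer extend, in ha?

ΔV = 0.0629 GL = 62900 m³
A = ΔV / (S × Δh) = 62900 / (9.9 × 10^-5 × 34) = 1.869 × 10^7 m²
A = 1.869 × 10^7 m² = 1869 ha

A ≈ 1870 ha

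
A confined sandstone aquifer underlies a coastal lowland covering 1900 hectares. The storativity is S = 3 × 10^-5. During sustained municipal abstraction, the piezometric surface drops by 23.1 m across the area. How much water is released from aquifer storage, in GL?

A = 1900 hectares = 1.9 × 10^7 m²
ΔV = S × A × Δh = 3 × 10^-5 × 1.9 × 10^7 m² × 23.1 m = 13170 m³
ΔV = 13170 m³ = 0.01317 GL

ΔV ≈ 0.0132 GL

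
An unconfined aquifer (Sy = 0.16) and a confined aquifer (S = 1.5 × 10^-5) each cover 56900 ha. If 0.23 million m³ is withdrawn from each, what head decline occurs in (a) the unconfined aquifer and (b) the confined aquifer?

Δh_u ≈ 0.00253 m; Δh_c ≈ 26.9 m

A = 56900 ha = 5.69 × 10^8 m²
ΔV = 0.23 million m³ = 2.3 × 10^5 m³
Unconfined: Δh_u = ΔV/(Sy·A) = 2.3 × 10^5/(0.16 × 5.69 × 10^8) = 0.002526 m
Confined: Δh_c = ΔV/(S·A) = 2.3 × 10^5/(1.5 × 10^-5 × 5.69 × 10^8) = 26.95 m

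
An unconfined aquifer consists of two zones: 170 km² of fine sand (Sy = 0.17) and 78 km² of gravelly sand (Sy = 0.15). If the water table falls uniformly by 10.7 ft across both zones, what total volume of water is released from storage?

ΔV ≈ 1.32 × 10^8 m³

A₁ = 170 km² = 1.7 × 10^8 m²; A₂ = 78 km² = 7.8 × 10^7 m²
Δh = 10.7 ft = 3.261 m
ΔV₁ = 0.17 × 1.7 × 10^8 × 3.261 = 9.425 × 10^7 m³
ΔV₂ = 0.15 × 7.8 × 10^7 × 3.261 = 3.816 × 10^7 m³
ΔV = ΔV₁ + ΔV₂ = 1.324 × 10^8 m³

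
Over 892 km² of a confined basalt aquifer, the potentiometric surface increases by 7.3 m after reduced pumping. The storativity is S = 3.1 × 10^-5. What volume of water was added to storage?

A = 892 km² = 8.92 × 10^8 m²
ΔV = S × A × Δh = 3.1 × 10^-5 × 8.92 × 10^8 m² × 7.3 m = 2.019 × 10^5 m³

ΔV ≈ 2.02 × 10^5 m³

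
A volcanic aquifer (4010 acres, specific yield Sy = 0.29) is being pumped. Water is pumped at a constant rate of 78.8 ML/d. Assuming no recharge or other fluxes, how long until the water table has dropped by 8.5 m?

A = 4010 acres = 1.623 × 10^7 m²
ΔV = Sy × A × Δh = 0.29 × 1.623 × 10^7 × 8.5 = 4 × 10^7 m³
Q = 78.8 ML/d = 78800 m³/d
t = ΔV / Q = 4 × 10^7 m³ / 78800 m³/d = 507.6 d

t ≈ 508 days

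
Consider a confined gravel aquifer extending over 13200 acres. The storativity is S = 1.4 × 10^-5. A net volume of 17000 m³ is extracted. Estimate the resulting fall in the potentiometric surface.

Δh ≈ 22.7 m

A = 13200 acres = 5.342 × 10^7 m²
Δh = ΔV / (S × A) = 17000 m³ / (1.4 × 10^-5 × 5.342 × 10^7 m²) = 22.73 m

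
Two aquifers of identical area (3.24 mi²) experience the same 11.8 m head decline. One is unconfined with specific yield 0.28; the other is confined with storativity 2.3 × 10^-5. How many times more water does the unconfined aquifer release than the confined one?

ΔV_u / ΔV_c ≈ 12200

A = 3.24 mi² = 8.392 × 10^6 m²
Unconfined: ΔV_u = Sy × A × Δh = 0.28 × 8.392 × 10^6 × 11.8 = 2.773 × 10^7 m³
Confined: ΔV_c = S × A × Δh = 2.3 × 10^-5 × 8.392 × 10^6 × 11.8 = 2277 m³
Ratio = ΔV_u / ΔV_c = Sy / S = 0.28 / 2.3 × 10^-5 = 12170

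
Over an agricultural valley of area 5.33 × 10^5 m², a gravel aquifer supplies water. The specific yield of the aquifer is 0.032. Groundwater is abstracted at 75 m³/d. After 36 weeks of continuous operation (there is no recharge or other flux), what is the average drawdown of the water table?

Δh ≈ 1.11 m

t = 36 weeks = 252 d
ΔV = Q × t = 75 m³/d × 252 d = 18900 m³
Δh = ΔV / (Sy × A) = 18900 / (0.032 × 5.33 × 10^5) = 1.108 m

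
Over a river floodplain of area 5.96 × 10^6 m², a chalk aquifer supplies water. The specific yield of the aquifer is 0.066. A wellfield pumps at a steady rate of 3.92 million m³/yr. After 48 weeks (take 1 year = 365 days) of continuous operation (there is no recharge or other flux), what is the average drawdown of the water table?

Δh ≈ 9.17 m

Q = 3.92 million m³/yr = 10740 m³/d
t = 48 weeks = 336 d
ΔV = Q × t = 10740 m³/d × 336 d = 3.609 × 10^6 m³
Δh = ΔV / (Sy × A) = 3.609 × 10^6 / (0.066 × 5.96 × 10^6) = 9.174 m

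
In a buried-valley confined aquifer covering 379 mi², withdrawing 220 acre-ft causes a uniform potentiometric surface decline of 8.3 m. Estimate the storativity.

A = 379 mi² = 9.816 × 10^8 m²
ΔV = 220 acre-ft = 2.714 × 10^5 m³
S = ΔV / (A × Δh) = 2.714 × 10^5 m³ / (9.816 × 10^8 m² × 8.3 m) = 3.331 × 10^-5

S ≈ 3.3 × 10^-5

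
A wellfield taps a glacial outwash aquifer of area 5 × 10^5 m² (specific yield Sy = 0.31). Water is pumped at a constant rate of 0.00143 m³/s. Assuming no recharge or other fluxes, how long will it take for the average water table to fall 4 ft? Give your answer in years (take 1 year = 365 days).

t ≈ 4.19 years

Δh = 4 ft = 1.219 m
ΔV = Sy × A × Δh = 0.31 × 5 × 10^5 × 1.219 = 1.89 × 10^5 m³
Q = 0.00143 m³/s = 123.6 m³/d
t = ΔV / Q = 1.89 × 10^5 m³ / 123.6 m³/d = 1530 d
t = 1530 d ≈ 4.19 years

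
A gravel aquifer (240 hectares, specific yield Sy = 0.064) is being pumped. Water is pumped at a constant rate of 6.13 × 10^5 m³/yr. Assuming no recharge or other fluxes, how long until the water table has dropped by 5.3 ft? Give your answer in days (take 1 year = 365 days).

A = 240 hectares = 2.4 × 10^6 m²
Δh = 5.3 ft = 1.615 m
ΔV = Sy × A × Δh = 0.064 × 2.4 × 10^6 × 1.615 = 2.481 × 10^5 m³
Q = 6.13 × 10^5 m³/yr = 1679 m³/d
t = ΔV / Q = 2.481 × 10^5 m³ / 1679 m³/d = 147.7 d

t ≈ 148 days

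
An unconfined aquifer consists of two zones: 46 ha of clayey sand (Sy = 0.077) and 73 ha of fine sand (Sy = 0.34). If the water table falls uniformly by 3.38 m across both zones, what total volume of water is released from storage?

ΔV ≈ 9.59 × 10^5 m³

A₁ = 46 ha = 4.6 × 10^5 m²; A₂ = 73 ha = 7.3 × 10^5 m²
ΔV₁ = 0.077 × 4.6 × 10^5 × 3.38 = 1.197 × 10^5 m³
ΔV₂ = 0.34 × 7.3 × 10^5 × 3.38 = 8.389 × 10^5 m³
ΔV = ΔV₁ + ΔV₂ = 9.586 × 10^5 m³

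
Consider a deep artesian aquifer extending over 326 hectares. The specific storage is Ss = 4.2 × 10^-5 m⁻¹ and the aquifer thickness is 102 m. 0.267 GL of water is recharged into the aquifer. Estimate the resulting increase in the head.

Δh ≈ 19.1 m

S = Ss × b = 4.2 × 10^-5 m⁻¹ × 102 m = 4.284 × 10^-3
A = 326 hectares = 3.26 × 10^6 m²
ΔV = 0.267 GL = 2.67 × 10^5 m³
Δh = ΔV / (S × A) = 2.67 × 10^5 m³ / (0.004284 × 3.26 × 10^6 m²) = 19.12 m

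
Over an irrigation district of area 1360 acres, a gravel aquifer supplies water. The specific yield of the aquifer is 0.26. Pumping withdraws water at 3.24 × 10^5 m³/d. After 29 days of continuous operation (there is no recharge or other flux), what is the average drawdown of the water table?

A = 1360 acres = 5.504 × 10^6 m²
ΔV = Q × t = 3.24 × 10^5 m³/d × 29 d = 9.396 × 10^6 m³
Δh = ΔV / (Sy × A) = 9.396 × 10^6 / (0.26 × 5.504 × 10^6) = 6.566 m

Δh ≈ 6.57 m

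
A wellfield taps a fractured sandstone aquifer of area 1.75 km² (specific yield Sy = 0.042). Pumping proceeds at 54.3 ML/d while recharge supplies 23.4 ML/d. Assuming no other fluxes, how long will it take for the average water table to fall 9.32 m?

A = 1.75 km² = 1.75 × 10^6 m²
ΔV = Sy × A × Δh = 0.042 × 1.75 × 10^6 × 9.32 = 6.85 × 10^5 m³
Net withdrawal = 54.3 − 23.4 = 30.9 ML/d = 30900 m³/d
t = ΔV / Q = 6.85 × 10^5 m³ / 30900 m³/d = 22.17 d

t ≈ 22.2 days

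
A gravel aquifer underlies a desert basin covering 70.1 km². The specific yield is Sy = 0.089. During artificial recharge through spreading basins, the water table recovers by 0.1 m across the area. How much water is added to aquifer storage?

ΔV ≈ 6.24 × 10^5 m³

A = 70.1 km² = 7.01 × 10^7 m²
ΔV = Sy × A × Δh = 0.089 × 7.01 × 10^7 m² × 0.1 m = 6.239 × 10^5 m³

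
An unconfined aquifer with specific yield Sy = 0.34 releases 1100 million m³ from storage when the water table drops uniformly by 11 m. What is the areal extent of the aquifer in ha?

ΔV = 1100 million m³ = 1.1 × 10^9 m³
A = ΔV / (Sy × Δh) = 1.1 × 10^9 / (0.34 × 11) = 2.941 × 10^8 m²
A = 2.941 × 10^8 m² = 29410 ha

A ≈ 29400 ha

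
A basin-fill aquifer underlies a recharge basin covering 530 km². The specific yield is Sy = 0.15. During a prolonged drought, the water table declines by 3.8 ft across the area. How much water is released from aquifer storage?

A = 530 km² = 5.3 × 10^8 m²
Δh = 3.8 ft = 1.158 m
ΔV = Sy × A × Δh = 0.15 × 5.3 × 10^8 m² × 1.158 m = 9.208 × 10^7 m³

ΔV ≈ 9.21 × 10^7 m³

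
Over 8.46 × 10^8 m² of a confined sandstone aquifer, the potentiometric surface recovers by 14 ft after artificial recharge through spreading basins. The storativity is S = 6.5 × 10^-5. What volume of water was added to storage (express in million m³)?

Δh = 14 ft = 4.267 m
ΔV = S × A × Δh = 6.5 × 10^-5 × 8.46 × 10^8 m² × 4.267 m = 2.347 × 10^5 m³
ΔV = 2.347 × 10^5 m³ = 0.2347 million m³

ΔV ≈ 0.235 million m³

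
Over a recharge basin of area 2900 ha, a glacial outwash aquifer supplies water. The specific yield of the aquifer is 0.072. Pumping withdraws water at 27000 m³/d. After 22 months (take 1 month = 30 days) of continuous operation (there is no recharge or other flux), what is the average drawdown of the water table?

A = 2900 ha = 2.9 × 10^7 m²
t = 22 months = 660 d
ΔV = Q × t = 27000 m³/d × 660 d = 1.782 × 10^7 m³
Δh = ΔV / (Sy × A) = 1.782 × 10^7 / (0.072 × 2.9 × 10^7) = 8.534 m

Δh ≈ 8.53 m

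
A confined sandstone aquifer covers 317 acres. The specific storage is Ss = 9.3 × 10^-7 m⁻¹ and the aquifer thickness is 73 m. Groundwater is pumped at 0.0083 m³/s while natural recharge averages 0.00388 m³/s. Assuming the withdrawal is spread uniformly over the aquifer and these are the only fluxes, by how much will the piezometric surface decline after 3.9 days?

Δh ≈ 17.1 m

S = Ss × b = 9.3 × 10^-7 m⁻¹ × 73 m = 6.789 × 10^-5
A = 317 acres = 1.283 × 10^6 m²
Net abstraction = 0.0083 − 0.00388 = 0.00442 m³/s
Q_net = 0.00442 m³/s = 381.9 m³/d
ΔV = Q × t = 381.9 m³/d × 3.9 d = 1489 m³
Δh = ΔV / (S × A) = 1489 / (6.789 × 10^-5 × 1.283 × 10^6) = 17.1 m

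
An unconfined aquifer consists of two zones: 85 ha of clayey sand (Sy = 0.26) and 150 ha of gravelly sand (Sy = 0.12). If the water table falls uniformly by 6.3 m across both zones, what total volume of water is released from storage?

A₁ = 85 ha = 8.5 × 10^5 m²; A₂ = 150 ha = 1.5 × 10^6 m²
ΔV₁ = 0.26 × 8.5 × 10^5 × 6.3 = 1.392 × 10^6 m³
ΔV₂ = 0.12 × 1.5 × 10^6 × 6.3 = 1.134 × 10^6 m³
ΔV = ΔV₁ + ΔV₂ = 2.526 × 10^6 m³

ΔV ≈ 2.53 × 10^6 m³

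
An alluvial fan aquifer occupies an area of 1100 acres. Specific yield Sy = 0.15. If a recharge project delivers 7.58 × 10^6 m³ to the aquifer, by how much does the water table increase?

A = 1100 acres = 4.452 × 10^6 m²
Δh = ΔV / (Sy × A) = 7.58 × 10^6 m³ / (0.15 × 4.452 × 10^6 m²) = 11.35 m

Δh ≈ 11.4 m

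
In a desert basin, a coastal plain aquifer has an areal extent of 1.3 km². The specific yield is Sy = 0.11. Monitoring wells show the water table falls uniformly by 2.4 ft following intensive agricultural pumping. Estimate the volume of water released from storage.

ΔV ≈ 1.05 × 10^5 m³

A = 1.3 km² = 1.3 × 10^6 m²
Δh = 2.4 ft = 0.7315 m
ΔV = Sy × A × Δh = 0.11 × 1.3 × 10^6 m² × 0.7315 m = 1.046 × 10^5 m³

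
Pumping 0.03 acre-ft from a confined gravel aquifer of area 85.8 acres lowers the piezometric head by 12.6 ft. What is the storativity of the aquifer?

S ≈ 2.8 × 10^-5

A = 85.8 acres = 3.472 × 10^5 m²
Δh = 12.6 ft = 3.84 m
ΔV = 0.03 acre-ft = 37 m³
S = ΔV / (A × Δh) = 37 m³ / (3.472 × 10^5 m² × 3.84 m) = 2.775 × 10^-5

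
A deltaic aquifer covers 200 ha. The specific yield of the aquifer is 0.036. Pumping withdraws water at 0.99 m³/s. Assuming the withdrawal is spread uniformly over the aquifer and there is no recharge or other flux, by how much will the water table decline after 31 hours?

Δh ≈ 1.53 m

A = 200 ha = 2 × 10^6 m²
Q = 0.99 m³/s = 85540 m³/d
t = 31 hours = 1.292 d
ΔV = Q × t = 85540 m³/d × 1.292 d = 1.105 × 10^5 m³
Δh = ΔV / (Sy × A) = 1.105 × 10^5 / (0.036 × 2 × 10^6) = 1.534 m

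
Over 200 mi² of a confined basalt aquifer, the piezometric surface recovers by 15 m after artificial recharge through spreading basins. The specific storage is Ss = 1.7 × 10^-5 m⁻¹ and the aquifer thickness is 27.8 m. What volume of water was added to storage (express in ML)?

ΔV ≈ 3670 ML

S = Ss × b = 1.7 × 10^-5 m⁻¹ × 27.8 m = 4.726 × 10^-4
A = 200 mi² = 5.18 × 10^8 m²
ΔV = S × A × Δh = 4.726 × 10^-4 × 5.18 × 10^8 m² × 15 m = 3.672 × 10^6 m³
ΔV = 3.672 × 10^6 m³ = 3672 ML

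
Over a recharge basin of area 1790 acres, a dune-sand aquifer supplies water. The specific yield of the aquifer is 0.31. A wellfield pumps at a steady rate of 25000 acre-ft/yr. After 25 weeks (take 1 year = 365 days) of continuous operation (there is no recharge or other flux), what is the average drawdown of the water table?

Δh ≈ 6.58 m

A = 1790 acres = 7.244 × 10^6 m²
Q = 25000 acre-ft/yr = 84490 m³/d
t = 25 weeks = 175 d
ΔV = Q × t = 84490 m³/d × 175 d = 1.478 × 10^7 m³
Δh = ΔV / (Sy × A) = 1.478 × 10^7 / (0.31 × 7.244 × 10^6) = 6.584 m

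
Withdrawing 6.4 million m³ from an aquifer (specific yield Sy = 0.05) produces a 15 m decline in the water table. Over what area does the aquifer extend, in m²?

A ≈ 8.53 × 10^6 m²

ΔV = 6.4 million m³ = 6.4 × 10^6 m³
A = ΔV / (Sy × Δh) = 6.4 × 10^6 / (0.05 × 15) = 8.533 × 10^6 m²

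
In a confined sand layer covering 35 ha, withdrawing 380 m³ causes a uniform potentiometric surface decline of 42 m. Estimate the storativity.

S ≈ 2.6 × 10^-5

A = 35 ha = 3.5 × 10^5 m²
S = ΔV / (A × Δh) = 380 m³ / (3.5 × 10^5 m² × 42 m) = 2.585 × 10^-5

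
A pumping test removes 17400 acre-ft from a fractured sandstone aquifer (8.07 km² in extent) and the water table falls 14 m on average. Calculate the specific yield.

A = 8.07 km² = 8.07 × 10^6 m²
ΔV = 17400 acre-ft = 2.146 × 10^7 m³
Sy = ΔV / (A × Δh) = 2.146 × 10^7 m³ / (8.07 × 10^6 m² × 14 m) = 0.19

Sy ≈ 0.19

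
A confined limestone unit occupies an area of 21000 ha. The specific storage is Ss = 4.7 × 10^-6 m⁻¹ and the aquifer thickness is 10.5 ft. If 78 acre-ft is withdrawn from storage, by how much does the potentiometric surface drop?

Δh ≈ 30.5 m

b = 10.5 ft = 3.2 m
S = Ss × b = 4.7 × 10^-6 m⁻¹ × 3.2 m = 1.504 × 10^-5
A = 21000 ha = 2.1 × 10^8 m²
ΔV = 78 acre-ft = 96210 m³
Δh = ΔV / (S × A) = 96210 m³ / (1.504 × 10^-5 × 2.1 × 10^8 m²) = 30.46 m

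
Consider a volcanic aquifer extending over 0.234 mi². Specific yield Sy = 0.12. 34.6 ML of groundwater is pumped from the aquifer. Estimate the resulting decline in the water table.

Δh ≈ 0.476 m

A = 0.234 mi² = 6.061 × 10^5 m²
ΔV = 34.6 ML = 34600 m³
Δh = ΔV / (Sy × A) = 34600 m³ / (0.12 × 6.061 × 10^5 m²) = 0.4758 m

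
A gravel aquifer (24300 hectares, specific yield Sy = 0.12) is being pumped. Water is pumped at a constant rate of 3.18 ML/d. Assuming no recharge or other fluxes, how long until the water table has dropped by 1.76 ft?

A = 24300 hectares = 2.43 × 10^8 m²
Δh = 1.76 ft = 0.5364 m
ΔV = Sy × A × Δh = 0.12 × 2.43 × 10^8 × 0.5364 = 1.564 × 10^7 m³
Q = 3.18 ML/d = 3180 m³/d
t = ΔV / Q = 1.564 × 10^7 m³ / 3180 m³/d = 4919 d

t ≈ 4920 days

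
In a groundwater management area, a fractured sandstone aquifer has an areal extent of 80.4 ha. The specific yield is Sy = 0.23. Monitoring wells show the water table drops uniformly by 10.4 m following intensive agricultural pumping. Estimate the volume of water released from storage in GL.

A = 80.4 ha = 8.04 × 10^5 m²
ΔV = Sy × A × Δh = 0.23 × 8.04 × 10^5 m² × 10.4 m = 1.923 × 10^6 m³
ΔV = 1.923 × 10^6 m³ = 1.923 GL

ΔV ≈ 1.92 GL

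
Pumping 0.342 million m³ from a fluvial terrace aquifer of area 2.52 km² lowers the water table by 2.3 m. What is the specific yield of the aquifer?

A = 2.52 km² = 2.52 × 10^6 m²
ΔV = 0.342 million m³ = 3.42 × 10^5 m³
Sy = ΔV / (A × Δh) = 3.42 × 10^5 m³ / (2.52 × 10^6 m² × 2.3 m) = 0.05901

Sy ≈ 0.059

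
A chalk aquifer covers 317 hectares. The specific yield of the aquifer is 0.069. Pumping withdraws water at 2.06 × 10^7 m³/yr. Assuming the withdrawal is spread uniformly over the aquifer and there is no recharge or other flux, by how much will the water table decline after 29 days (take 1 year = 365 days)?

Δh ≈ 7.48 m

A = 317 hectares = 3.17 × 10^6 m²
Q = 2.06 × 10^7 m³/yr = 56440 m³/d
ΔV = Q × t = 56440 m³/d × 29 d = 1.637 × 10^6 m³
Δh = ΔV / (Sy × A) = 1.637 × 10^6 / (0.069 × 3.17 × 10^6) = 7.483 m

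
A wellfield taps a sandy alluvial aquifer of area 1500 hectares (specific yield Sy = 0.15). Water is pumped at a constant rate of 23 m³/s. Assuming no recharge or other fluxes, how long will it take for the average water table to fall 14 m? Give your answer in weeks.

t ≈ 2.26 weeks

A = 1500 hectares = 1.5 × 10^7 m²
ΔV = Sy × A × Δh = 0.15 × 1.5 × 10^7 × 14 = 3.15 × 10^7 m³
Q = 23 m³/s = 1.987 × 10^6 m³/d
t = ΔV / Q = 3.15 × 10^7 m³ / 1.987 × 10^6 m³/d = 15.85 d
t = 15.85 d ≈ 2.264 weeks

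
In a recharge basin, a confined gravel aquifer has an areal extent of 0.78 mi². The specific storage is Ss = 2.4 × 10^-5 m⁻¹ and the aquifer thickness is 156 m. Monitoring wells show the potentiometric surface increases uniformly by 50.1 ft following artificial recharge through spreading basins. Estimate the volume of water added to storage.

ΔV ≈ 1.15 × 10^5 m³

S = Ss × b = 2.4 × 10^-5 m⁻¹ × 156 m = 3.744 × 10^-3
A = 0.78 mi² = 2.02 × 10^6 m²
Δh = 50.1 ft = 15.27 m
ΔV = S × A × Δh = 0.003744 × 2.02 × 10^6 m² × 15.27 m = 1.155 × 10^5 m³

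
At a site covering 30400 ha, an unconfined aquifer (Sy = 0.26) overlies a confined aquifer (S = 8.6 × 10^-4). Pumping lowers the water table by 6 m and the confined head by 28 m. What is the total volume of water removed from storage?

A = 30400 ha = 3.04 × 10^8 m²
Unconfined: ΔV_u = Sy × A × Δh_u = 0.26 × 3.04 × 10^8 × 6 = 4.742 × 10^8 m³
Confined: ΔV_c = S × A × Δh_c = 8.6 × 10^-4 × 3.04 × 10^8 × 28 = 7.32 × 10^6 m³
Total ΔV = 4.742 × 10^8 + 7.32 × 10^6 = 4.816 × 10^8 m³

ΔV ≈ 4.82 × 10^8 m³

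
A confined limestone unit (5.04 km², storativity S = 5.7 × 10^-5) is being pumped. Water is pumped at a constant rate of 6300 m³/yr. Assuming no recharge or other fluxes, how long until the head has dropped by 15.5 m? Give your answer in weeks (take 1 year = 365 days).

A = 5.04 km² = 5.04 × 10^6 m²
ΔV = S × A × Δh = 5.7 × 10^-5 × 5.04 × 10^6 × 15.5 = 4453 m³
Q = 6300 m³/yr = 17.26 m³/d
t = ΔV / Q = 4453 m³ / 17.26 m³/d = 258 d
t = 258 d ≈ 36.85 weeks

t ≈ 36.9 weeks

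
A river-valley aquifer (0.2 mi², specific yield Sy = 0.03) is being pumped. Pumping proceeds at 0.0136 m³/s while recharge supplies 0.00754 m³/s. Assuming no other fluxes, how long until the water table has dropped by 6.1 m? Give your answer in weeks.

A = 0.2 mi² = 5.18 × 10^5 m²
ΔV = Sy × A × Δh = 0.03 × 5.18 × 10^5 × 6.1 = 94790 m³
Net withdrawal = 0.0136 − 0.00754 = 0.00606 m³/s = 523.6 m³/d
t = ΔV / Q = 94790 m³ / 523.6 m³/d = 181 d
t = 181 d ≈ 25.86 weeks

t ≈ 25.9 weeks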